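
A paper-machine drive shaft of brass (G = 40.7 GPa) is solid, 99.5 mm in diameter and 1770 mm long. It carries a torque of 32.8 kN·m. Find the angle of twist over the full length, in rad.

0.148 rad

J = πd⁴/32 = π(0.0995)⁴/32 = 9.623×10^-6 m⁴.
θ = T·L/(G·J) = 32800 × 1.77 / (40.7×10⁹ × 9.623×10^-6) = 0.1482 rad.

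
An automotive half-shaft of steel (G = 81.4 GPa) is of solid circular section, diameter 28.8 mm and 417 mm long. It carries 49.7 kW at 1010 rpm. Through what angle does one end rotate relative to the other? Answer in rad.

ω = 2π·1010/60 = 105.8 rad/s, so T = P/ω = 49.7×10³ / 105.8 = 469.9 N·m.
J = πd⁴/32 = π(0.0288)⁴/32 = 6.754×10^-8 m⁴.
θ = T·L/(G·J) = 469.9 × 0.417 / (81.4×10⁹ × 6.754×10^-8) = 0.03564 rad.

0.0356 rad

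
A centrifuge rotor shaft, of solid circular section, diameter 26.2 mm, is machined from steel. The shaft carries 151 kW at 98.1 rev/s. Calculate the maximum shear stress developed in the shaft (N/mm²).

ω = 2π·98.1 = 616.4 rad/s, so T = P/ω = 151×10³ / 616.4 = 245.0 N·m.
J = πd⁴/32 = π(0.0262)⁴/32 = 4.626×10^-8 m⁴.
τ_max = T·r/J = 245.0 × 0.0131 / 4.626×10^-8 = 6.937×10^7 Pa.

69.4 N/mm²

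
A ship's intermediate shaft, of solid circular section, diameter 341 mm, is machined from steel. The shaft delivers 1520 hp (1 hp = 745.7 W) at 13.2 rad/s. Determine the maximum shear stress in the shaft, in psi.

ω = 13.2 rad/s, so T = P/ω = 1520×745.7 / 13.20 = 85870 N·m.
J = πd⁴/32 = π(0.341)⁴/32 = 1.327×10^-3 m⁴.
τ_max = T·r/J = 85870 × 0.171 / 1.327×10^-3 = 1.103×10^7 Pa.

1600 psi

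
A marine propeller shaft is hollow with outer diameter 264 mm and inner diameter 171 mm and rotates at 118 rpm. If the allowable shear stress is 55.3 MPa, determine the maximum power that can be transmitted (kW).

J = π(d_o⁴ − d_i⁴)/32 = π(0.264⁴ − 0.171⁴)/32 = 3.929×10^-4 m⁴.
T_max = τ_allow·J/r = 5.53×10^7 × 3.929×10^-4 / 0.132 = 164600 N·m.
ω = 2π·118/60 = 12.36 rad/s, so P_max = T_max·ω = 2.034×10^6 W.

2030 kW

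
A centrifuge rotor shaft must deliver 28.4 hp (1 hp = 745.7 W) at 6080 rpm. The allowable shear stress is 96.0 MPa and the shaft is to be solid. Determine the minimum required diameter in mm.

ω = 2π·6080/60 = 636.7 rad/s, so T = P/ω = 28.4×745.7 / 636.7 = 33.26 N·m.
For a solid shaft τ_max = 16T/(πd³), so d = (16T/(π τ_allow))^(1/3) = (16·33.26/(π·9.60×10^7))^(1/3) = 0.01208 m.

12.1 mm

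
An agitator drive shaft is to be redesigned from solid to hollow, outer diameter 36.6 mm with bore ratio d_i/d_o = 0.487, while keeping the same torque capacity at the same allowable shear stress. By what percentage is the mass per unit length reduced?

Equal τ_max and T ⇒ the solid shaft needs d_s³ = d_o³(1−k⁴), so d_s = 36.6·(1−0.487⁴)^(1/3) = 35.90 mm.
Area ratio A_h/A_s = d_o²(1−k²)/d_s² = (1−k²)/(1−k⁴)^(2/3) = 0.7928.
Mass saving = 1 − 0.7928 = 20.7 %.

20.7 %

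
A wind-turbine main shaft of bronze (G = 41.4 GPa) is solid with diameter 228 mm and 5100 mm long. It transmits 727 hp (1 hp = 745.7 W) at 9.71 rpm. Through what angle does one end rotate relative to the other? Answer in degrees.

ω = 2π·9.71/60 = 1.017 rad/s, so T = P/ω = 727×745.7 / 1.017 = 533200 N·m.
J = πd⁴/32 = π(0.228)⁴/32 = 2.653×10^-4 m⁴.
θ = T·L/(G·J) = 533200 × 5.10 / (41.4×10⁹ × 2.653×10^-4) = 0.2476 rad.

14.2°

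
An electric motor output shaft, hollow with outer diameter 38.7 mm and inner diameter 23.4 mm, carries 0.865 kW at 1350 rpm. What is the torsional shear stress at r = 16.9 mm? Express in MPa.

ω = 2π·1350/60 = 141.4 rad/s, so T = P/ω = 0.865×10³ / 141.4 = 6.119 N·m.
J = π(d_o⁴ − d_i⁴)/32 = π(0.0387⁴ − 0.0234⁴)/32 = 1.908×10^-7 m⁴.
Shear stress varies linearly with radius: τ = T·r/J = 6.119 × 0.0169 / 1.908×10^-7 = 5.420×10^5 Pa.

0.542 MPa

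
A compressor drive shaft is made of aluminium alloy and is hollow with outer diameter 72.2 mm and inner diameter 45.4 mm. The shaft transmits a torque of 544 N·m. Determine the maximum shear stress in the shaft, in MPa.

J = π(d_o⁴ − d_i⁴)/32 = π(0.0722⁴ − 0.0454⁴)/32 = 2.251×10^-6 m⁴.
τ_max = T·r/J = 544.0 × 0.0361 / 2.251×10^-6 = 8.726×10^6 Pa.

8.73 MPa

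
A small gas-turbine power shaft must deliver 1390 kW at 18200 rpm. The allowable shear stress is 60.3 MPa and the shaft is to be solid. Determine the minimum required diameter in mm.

39.5 mm

ω = 2π·18200/60 = 1906 rad/s, so T = P/ω = 1390×10³ / 1906 = 729.3 N·m.
For a solid shaft τ_max = 16T/(πd³), so d = (16T/(π τ_allow))^(1/3) = (16·729.3/(π·6.03×10^7))^(1/3) = 0.03949 m.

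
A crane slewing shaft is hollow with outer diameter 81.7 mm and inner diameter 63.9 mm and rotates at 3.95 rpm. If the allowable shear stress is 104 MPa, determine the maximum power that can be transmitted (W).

J = π(d_o⁴ − d_i⁴)/32 = π(0.0817⁴ − 0.0639⁴)/32 = 2.737×10^-6 m⁴.
T_max = τ_allow·J/r = 1.04×10^8 × 2.737×10^-6 / 0.0409 = 6969 N·m.
ω = 2π·3.95/60 = 0.4136 rad/s, so P_max = T_max·ω = 2883 W.

2880 W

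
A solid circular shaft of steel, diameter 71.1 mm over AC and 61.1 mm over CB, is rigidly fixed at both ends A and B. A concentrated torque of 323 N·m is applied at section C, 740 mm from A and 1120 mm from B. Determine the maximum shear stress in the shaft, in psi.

488 psi

Compatibility: T_A·a/J_AC = T_B·b/J_CB with T_A + T_B = T₀.
J_AC = 2.51×10^-6 m⁴, J_CB = 1.37×10^-6 m⁴, so T_A = T₀·(J_AC/a)/((J_AC/a)+(J_CB/b)) = 237.4 N·m, T_B = 85.56 N·m.
τ in each portion: τ_AC = 3.36×10^6 Pa, τ_CB = 1.91×10^6 Pa; maximum is in AC.
τ_max = T_AC·r/J = 237.4·0.0355/2.51×10^-6 = 3.364×10^6 Pa.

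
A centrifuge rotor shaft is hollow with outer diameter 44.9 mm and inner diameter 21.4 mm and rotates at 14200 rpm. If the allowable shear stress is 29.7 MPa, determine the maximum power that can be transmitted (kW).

744 kW

J = π(d_o⁴ − d_i⁴)/32 = π(0.0449⁴ − 0.0214⁴)/32 = 3.784×10^-7 m⁴.
T_max = τ_allow·J/r = 2.97×10^7 × 3.784×10^-7 / 0.0224 = 500.6 N·m.
ω = 2π·14200/60 = 1487 rad/s, so P_max = T_max·ω = 7.444×10^5 W.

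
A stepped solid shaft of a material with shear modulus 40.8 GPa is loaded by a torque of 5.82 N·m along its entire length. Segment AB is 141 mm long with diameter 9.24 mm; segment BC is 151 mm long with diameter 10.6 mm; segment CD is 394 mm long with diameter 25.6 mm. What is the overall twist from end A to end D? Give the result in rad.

0.0468 rad

J_AB = π(0.00924)⁴/32 = 7.16×10^-10 m⁴; J_BC = π(0.0106)⁴/32 = 1.24×10^-9 m⁴; J_CD = π(0.0256)⁴/32 = 4.22×10^-8 m⁴.
θ = (T/G)·Σ L_i/J_i = (5.820/40.8×10⁹)·(0.141/7.16×10^-10 + 0.151/1.24×10^-9 + 0.394/4.22×10^-8) = 0.04682 rad.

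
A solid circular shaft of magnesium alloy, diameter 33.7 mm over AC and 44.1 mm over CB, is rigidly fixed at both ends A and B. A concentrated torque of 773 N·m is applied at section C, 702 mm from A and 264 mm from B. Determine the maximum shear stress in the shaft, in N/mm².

40.7 N/mm²

Compatibility: T_A·a/J_AC = T_B·b/J_CB with T_A + T_B = T₀.
J_AC = 1.27×10^-7 m⁴, J_CB = 3.71×10^-7 m⁴, so T_A = T₀·(J_AC/a)/((J_AC/a)+(J_CB/b)) = 87.86 N·m, T_B = 685.1 N·m.
τ in each portion: τ_AC = 1.17×10^7 Pa, τ_CB = 4.07×10^7 Pa; maximum is in CB.
τ_max = T_CB·r/J = 685.1·0.0221/3.71×10^-7 = 4.068×10^7 Pa.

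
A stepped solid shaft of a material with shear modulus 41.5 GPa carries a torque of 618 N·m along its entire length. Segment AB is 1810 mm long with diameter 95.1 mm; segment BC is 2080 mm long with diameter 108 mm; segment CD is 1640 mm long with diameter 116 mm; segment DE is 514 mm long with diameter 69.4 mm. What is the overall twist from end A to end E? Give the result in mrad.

J_AB = π(0.0951)⁴/32 = 8.03×10^-6 m⁴; J_BC = π(0.108)⁴/32 = 1.34×10^-5 m⁴; J_CD = π(0.116)⁴/32 = 1.78×10^-5 m⁴; J_DE = π(0.0694)⁴/32 = 2.28×10^-6 m⁴.
θ = (T/G)·Σ L_i/J_i = (618.0/41.5×10⁹)·(1.81/8.03×10^-6 + 2.08/1.34×10^-5 + 1.64/1.78×10^-5 + 0.514/2.28×10^-6) = 0.01041 rad.

10.4 mrad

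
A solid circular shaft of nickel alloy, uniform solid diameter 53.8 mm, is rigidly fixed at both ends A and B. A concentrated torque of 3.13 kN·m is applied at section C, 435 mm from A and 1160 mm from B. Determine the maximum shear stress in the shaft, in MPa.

74.5 MPa

With uniform GJ and both ends fixed, compatibility θ_AC = θ_CB gives T_A·a = T_B·b, together with T_A + T_B = T₀.
T_A = T₀·b/(a+b) = 3130·1160/1595 = 2276 N·m; T_B = 853.6 N·m.
τ in each portion: τ_AC = 7.45×10^7 Pa, τ_CB = 2.79×10^7 Pa; maximum is in AC.
τ_max = T_AC·r/J = 2276·0.0269/8.22×10^-7 = 7.445×10^7 Pa.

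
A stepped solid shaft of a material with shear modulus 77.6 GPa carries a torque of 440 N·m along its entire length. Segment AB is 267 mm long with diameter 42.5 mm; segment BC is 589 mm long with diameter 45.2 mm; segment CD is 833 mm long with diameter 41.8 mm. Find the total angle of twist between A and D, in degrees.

1.64°

J_AB = π(0.0425)⁴/32 = 3.20×10^-7 m⁴; J_BC = π(0.0452)⁴/32 = 4.10×10^-7 m⁴; J_CD = π(0.0418)⁴/32 = 3.00×10^-7 m⁴.
θ = (T/G)·Σ L_i/J_i = (440.0/77.6×10⁹)·(0.267/3.20×10^-7 + 0.589/4.10×10^-7 + 0.833/3.00×10^-7) = 0.02864 rad.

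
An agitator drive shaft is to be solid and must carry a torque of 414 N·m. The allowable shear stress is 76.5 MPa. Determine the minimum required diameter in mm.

For a solid shaft τ_max = 16T/(πd³), so d = (16T/(π τ_allow))^(1/3) = (16·414.0/(π·7.65×10^7))^(1/3) = 0.03021 m.

30.2 mm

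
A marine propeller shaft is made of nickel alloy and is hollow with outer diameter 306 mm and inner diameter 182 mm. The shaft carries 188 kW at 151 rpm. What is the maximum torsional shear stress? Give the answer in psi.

350 psi

ω = 2π·151/60 = 15.81 rad/s, so T = P/ω = 188×10³ / 15.81 = 11890 N·m.
J = π(d_o⁴ − d_i⁴)/32 = π(0.306⁴ − 0.182⁴)/32 = 7.530×10^-4 m⁴.
τ_max = T·r/J = 11890 × 0.153 / 7.530×10^-4 = 2.416×10^6 Pa.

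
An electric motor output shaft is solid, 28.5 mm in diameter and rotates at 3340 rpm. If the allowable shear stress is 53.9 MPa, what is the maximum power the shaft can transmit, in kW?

J = πd⁴/32 = π(0.0285)⁴/32 = 6.477×10^-8 m⁴.
T_max = τ_allow·J/r = 5.39×10^7 × 6.477×10^-8 / 0.0143 = 245.0 N·m.
ω = 2π·3340/60 = 349.8 rad/s, so P_max = T_max·ω = 8.569×10^4 W.

85.7 kW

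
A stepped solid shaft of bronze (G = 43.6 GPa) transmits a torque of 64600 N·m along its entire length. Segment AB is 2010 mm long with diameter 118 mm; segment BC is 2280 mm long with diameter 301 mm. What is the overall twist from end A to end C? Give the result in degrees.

J_AB = π(0.118)⁴/32 = 1.90×10^-5 m⁴; J_BC = π(0.301)⁴/32 = 8.06×10^-4 m⁴.
θ = (T/G)·Σ L_i/J_i = (64600/43.6×10⁹)·(2.01/1.90×10^-5 + 2.28/8.06×10^-4) = 0.1607 rad.

9.20°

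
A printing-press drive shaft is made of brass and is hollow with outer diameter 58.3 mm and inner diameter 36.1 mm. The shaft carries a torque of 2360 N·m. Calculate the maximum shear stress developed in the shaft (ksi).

10.3 ksi

J = π(d_o⁴ − d_i⁴)/32 = π(0.0583⁴ − 0.0361⁴)/32 = 9.674×10^-7 m⁴.
τ_max = T·r/J = 2360 × 0.0291 / 9.674×10^-7 = 7.111×10^7 Pa.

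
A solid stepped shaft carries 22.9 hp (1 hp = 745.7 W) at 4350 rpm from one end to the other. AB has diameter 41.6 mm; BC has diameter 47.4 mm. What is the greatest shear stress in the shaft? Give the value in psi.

385 psi

ω = 2π·4350/60 = 455.5 rad/s, so T = P/ω = 22.9×745.7 / 455.5 = 37.49 N·m.
Under the same torque, τ_max = 16T/(πd³) is largest where d is smallest — segment AB (d = 41.6 mm).
τ_max = 16·37.49/(π·(0.0416)³) = 2.652×10^6 Pa.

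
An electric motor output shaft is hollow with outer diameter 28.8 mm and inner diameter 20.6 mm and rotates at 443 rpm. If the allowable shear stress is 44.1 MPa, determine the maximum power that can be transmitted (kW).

7.08 kW

J = π(d_o⁴ − d_i⁴)/32 = π(0.0288⁴ − 0.0206⁴)/32 = 4.986×10^-8 m⁴.
T_max = τ_allow·J/r = 4.41×10^7 × 4.986×10^-8 / 0.0144 = 152.7 N·m.
ω = 2π·443/60 = 46.39 rad/s, so P_max = T_max·ω = 7084 W.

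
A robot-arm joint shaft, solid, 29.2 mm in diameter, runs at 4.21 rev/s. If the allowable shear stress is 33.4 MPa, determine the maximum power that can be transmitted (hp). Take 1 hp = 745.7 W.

J = πd⁴/32 = π(0.0292)⁴/32 = 7.137×10^-8 m⁴.
T_max = τ_allow·J/r = 3.34×10^7 × 7.137×10^-8 / 0.0146 = 163.3 N·m.
ω = 2π·4.21 = 26.45 rad/s, so P_max = T_max·ω = 4319 W.

5.79 hp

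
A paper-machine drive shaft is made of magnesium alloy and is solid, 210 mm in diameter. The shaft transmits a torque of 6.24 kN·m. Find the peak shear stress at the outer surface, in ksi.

0.498 ksi

J = πd⁴/32 = π(0.210)⁴/32 = 1.909×10^-4 m⁴.
τ_max = T·r/J = 6240 × 0.105 / 1.909×10^-4 = 3.432×10^6 Pa.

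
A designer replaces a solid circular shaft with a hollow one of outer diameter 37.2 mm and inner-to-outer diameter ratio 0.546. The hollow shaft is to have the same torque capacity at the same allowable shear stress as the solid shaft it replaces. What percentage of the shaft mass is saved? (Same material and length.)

25.3 %

Equal τ_max and T ⇒ the solid shaft needs d_s³ = d_o³(1−k⁴), so d_s = 37.2·(1−0.546⁴)^(1/3) = 36.06 mm.
Area ratio A_h/A_s = d_o²(1−k²)/d_s² = (1−k²)/(1−k⁴)^(2/3) = 0.7468.
Mass saving = 1 − 0.7468 = 25.3 %.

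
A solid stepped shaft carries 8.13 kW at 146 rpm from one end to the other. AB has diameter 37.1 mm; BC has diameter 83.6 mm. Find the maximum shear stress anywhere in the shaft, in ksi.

ω = 2π·146/60 = 15.29 rad/s, so T = P/ω = 8.13×10³ / 15.29 = 531.8 N·m.
Under the same torque, τ_max = 16T/(πd³) is largest where d is smallest — segment AB (d = 37.1 mm).
τ_max = 16·531.8/(π·(0.0371)³) = 5.303×10^7 Pa.

7.69 ksi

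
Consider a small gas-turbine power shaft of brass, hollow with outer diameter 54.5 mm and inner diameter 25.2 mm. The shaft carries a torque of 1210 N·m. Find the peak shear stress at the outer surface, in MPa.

39.9 MPa

J = π(d_o⁴ − d_i⁴)/32 = π(0.0545⁴ − 0.0252⁴)/32 = 8.265×10^-7 m⁴.
τ_max = T·r/J = 1210 × 0.0272 / 8.265×10^-7 = 3.989×10^7 Pa.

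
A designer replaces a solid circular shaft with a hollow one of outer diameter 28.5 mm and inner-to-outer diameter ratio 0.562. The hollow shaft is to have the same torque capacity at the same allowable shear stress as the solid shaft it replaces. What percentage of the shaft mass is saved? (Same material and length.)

Equal τ_max and T ⇒ the solid shaft needs d_s³ = d_o³(1−k⁴), so d_s = 28.5·(1−0.562⁴)^(1/3) = 27.52 mm.
Area ratio A_h/A_s = d_o²(1−k²)/d_s² = (1−k²)/(1−k⁴)^(2/3) = 0.7338.
Mass saving = 1 − 0.7338 = 26.6 %.

26.6 %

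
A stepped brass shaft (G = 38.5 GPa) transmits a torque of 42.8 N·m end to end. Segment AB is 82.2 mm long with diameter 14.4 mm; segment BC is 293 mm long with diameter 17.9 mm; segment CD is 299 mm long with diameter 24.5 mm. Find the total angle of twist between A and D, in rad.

J_AB = π(0.0144)⁴/32 = 4.22×10^-9 m⁴; J_BC = π(0.0179)⁴/32 = 1.01×10^-8 m⁴; J_CD = π(0.0245)⁴/32 = 3.54×10^-8 m⁴.
θ = (T/G)·Σ L_i/J_i = (42.80/38.5×10⁹)·(0.0822/4.22×10^-9 + 0.293/1.01×10^-8 + 0.299/3.54×10^-8) = 0.06336 rad.

0.0634 rad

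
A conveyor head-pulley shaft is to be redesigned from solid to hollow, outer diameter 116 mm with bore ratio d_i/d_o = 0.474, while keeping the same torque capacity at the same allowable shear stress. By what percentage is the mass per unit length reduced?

Equal τ_max and T ⇒ the solid shaft needs d_s³ = d_o³(1−k⁴), so d_s = 116·(1−0.474⁴)^(1/3) = 114.0 mm.
Area ratio A_h/A_s = d_o²(1−k²)/d_s² = (1−k²)/(1−k⁴)^(2/3) = 0.8026.
Mass saving = 1 − 0.8026 = 19.7 %.

19.7 %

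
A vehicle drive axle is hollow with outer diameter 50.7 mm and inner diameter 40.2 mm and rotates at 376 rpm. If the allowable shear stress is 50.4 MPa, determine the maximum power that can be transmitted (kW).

J = π(d_o⁴ − d_i⁴)/32 = π(0.0507⁴ − 0.0402⁴)/32 = 3.923×10^-7 m⁴.
T_max = τ_allow·J/r = 5.04×10^7 × 3.923×10^-7 / 0.0254 = 779.9 N·m.
ω = 2π·376/60 = 39.37 rad/s, so P_max = T_max·ω = 3.071×10^4 W.

30.7 kW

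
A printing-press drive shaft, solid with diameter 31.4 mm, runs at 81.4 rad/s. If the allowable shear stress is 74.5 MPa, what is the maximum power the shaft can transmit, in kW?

J = πd⁴/32 = π(0.0314)⁴/32 = 9.544×10^-8 m⁴.
T_max = τ_allow·J/r = 7.45×10^7 × 9.544×10^-8 / 0.0157 = 452.9 N·m.
ω = 81.4 rad/s, so P_max = T_max·ω = 3.686×10^4 W.

36.9 kW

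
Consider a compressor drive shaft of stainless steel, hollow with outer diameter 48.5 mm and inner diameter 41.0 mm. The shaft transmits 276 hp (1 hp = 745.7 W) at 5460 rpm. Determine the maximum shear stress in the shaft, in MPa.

32.8 MPa

ω = 2π·5460/60 = 571.8 rad/s, so T = P/ω = 276×745.7 / 571.8 = 360.0 N·m.
J = π(d_o⁴ − d_i⁴)/32 = π(0.0485⁴ − 0.0410⁴)/32 = 2.658×10^-7 m⁴.
τ_max = T·r/J = 360.0 × 0.0243 / 2.658×10^-7 = 3.284×10^7 Pa.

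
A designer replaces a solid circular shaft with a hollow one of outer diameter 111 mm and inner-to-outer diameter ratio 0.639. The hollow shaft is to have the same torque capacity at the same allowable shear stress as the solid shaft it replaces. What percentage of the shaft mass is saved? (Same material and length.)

33.2 %

Equal τ_max and T ⇒ the solid shaft needs d_s³ = d_o³(1−k⁴), so d_s = 111·(1−0.639⁴)^(1/3) = 104.5 mm.
Area ratio A_h/A_s = d_o²(1−k²)/d_s² = (1−k²)/(1−k⁴)^(2/3) = 0.6682.
Mass saving = 1 − 0.6682 = 33.2 %.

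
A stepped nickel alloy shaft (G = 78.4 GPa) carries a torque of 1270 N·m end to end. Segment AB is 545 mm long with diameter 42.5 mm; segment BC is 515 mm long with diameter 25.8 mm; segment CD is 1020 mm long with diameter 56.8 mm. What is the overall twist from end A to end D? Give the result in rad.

J_AB = π(0.0425)⁴/32 = 3.20×10^-7 m⁴; J_BC = π(0.0258)⁴/32 = 4.35×10^-8 m⁴; J_CD = π(0.0568)⁴/32 = 1.02×10^-6 m⁴.
θ = (T/G)·Σ L_i/J_i = (1270/78.4×10⁹)·(0.545/3.20×10^-7 + 0.515/4.35×10^-8 + 1.02/1.02×10^-6) = 0.2355 rad.

0.236 rad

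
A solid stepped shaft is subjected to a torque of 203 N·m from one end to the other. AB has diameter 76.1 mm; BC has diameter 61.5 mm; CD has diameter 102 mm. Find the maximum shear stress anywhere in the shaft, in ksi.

0.645 ksi

Under the same torque, τ_max = 16T/(πd³) is largest where d is smallest — segment BC (d = 61.5 mm).
τ_max = 16·203.0/(π·(0.0615)³) = 4.445×10^6 Pa.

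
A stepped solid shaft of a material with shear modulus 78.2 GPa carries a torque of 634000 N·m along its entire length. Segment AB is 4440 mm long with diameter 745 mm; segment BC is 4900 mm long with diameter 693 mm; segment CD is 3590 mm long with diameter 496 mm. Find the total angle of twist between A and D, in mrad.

J_AB = π(0.745)⁴/32 = 0.0302 m⁴; J_BC = π(0.693)⁴/32 = 0.0226 m⁴; J_CD = π(0.496)⁴/32 = 5.94×10^-3 m⁴.
θ = (T/G)·Σ L_i/J_i = (634000/78.2×10⁹)·(4.44/0.0302 + 4.90/0.0226 + 3.59/5.94×10^-3) = 7.843×10^-3 rad.

7.84 mrad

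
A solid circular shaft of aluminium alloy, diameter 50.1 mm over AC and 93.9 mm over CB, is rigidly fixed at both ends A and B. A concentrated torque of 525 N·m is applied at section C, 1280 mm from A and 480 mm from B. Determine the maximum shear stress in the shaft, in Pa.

Compatibility: T_A·a/J_AC = T_B·b/J_CB with T_A + T_B = T₀.
J_AC = 6.19×10^-7 m⁴, J_CB = 7.63×10^-6 m⁴, so T_A = T₀·(J_AC/a)/((J_AC/a)+(J_CB/b)) = 15.48 N·m, T_B = 509.5 N·m.
τ in each portion: τ_AC = 6.27×10^5 Pa, τ_CB = 3.13×10^6 Pa; maximum is in CB.
τ_max = T_CB·r/J = 509.5·0.0470/7.63×10^-6 = 3.134×10^6 Pa.

3.13e6 Pa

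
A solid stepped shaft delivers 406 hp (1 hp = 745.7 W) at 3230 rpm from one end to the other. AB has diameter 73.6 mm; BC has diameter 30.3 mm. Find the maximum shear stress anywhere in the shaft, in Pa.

1.64e8 Pa

ω = 2π·3230/60 = 338.2 rad/s, so T = P/ω = 406×745.7 / 338.2 = 895.1 N·m.
Under the same torque, τ_max = 16T/(πd³) is largest where d is smallest — segment BC (d = 30.3 mm).
τ_max = 16·895.1/(π·(0.0303)³) = 1.639×10^8 Pa.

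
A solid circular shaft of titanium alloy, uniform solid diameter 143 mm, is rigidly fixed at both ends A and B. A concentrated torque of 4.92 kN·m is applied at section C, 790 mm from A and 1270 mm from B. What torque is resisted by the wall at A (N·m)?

3030 N·m

With uniform GJ and both ends fixed, compatibility θ_AC = θ_CB gives T_A·a = T_B·b, together with T_A + T_B = T₀.
T_A = T₀·b/(a+b) = 4920·1270/2060 = 3033 N·m; T_B = 1887 N·m.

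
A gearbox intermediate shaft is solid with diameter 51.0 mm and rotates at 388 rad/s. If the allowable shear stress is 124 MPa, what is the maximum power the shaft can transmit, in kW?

J = πd⁴/32 = π(0.0510)⁴/32 = 6.642×10^-7 m⁴.
T_max = τ_allow·J/r = 1.24×10^8 × 6.642×10^-7 / 0.0255 = 3230 N·m.
ω = 388 rad/s, so P_max = T_max·ω = 1.253×10^6 W.

1250 kW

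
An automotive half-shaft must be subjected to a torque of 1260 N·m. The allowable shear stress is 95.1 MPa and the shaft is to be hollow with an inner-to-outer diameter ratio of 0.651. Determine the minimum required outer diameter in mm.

43.5 mm

For a hollow shaft with d_i/d_o = 0.651: τ_max = 16T/(π d_o³ (1−k⁴)), so d_o = [16T/(π τ_allow (1−k⁴))]^(1/3) = [16·1260/(π·9.51×10^7·0.8204)]^(1/3) = 0.04349 m.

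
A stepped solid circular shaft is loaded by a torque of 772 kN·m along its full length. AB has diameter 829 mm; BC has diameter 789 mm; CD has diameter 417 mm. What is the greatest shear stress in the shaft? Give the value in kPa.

54200 kPa

Under the same torque, τ_max = 16T/(πd³) is largest where d is smallest — segment CD (d = 417 mm).
τ_max = 16·772000/(π·(0.417)³) = 5.422×10^7 Pa.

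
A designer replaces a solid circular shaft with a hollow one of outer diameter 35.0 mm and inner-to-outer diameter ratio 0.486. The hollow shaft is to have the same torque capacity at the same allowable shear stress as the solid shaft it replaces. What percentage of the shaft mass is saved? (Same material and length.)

Equal τ_max and T ⇒ the solid shaft needs d_s³ = d_o³(1−k⁴), so d_s = 35.0·(1−0.486⁴)^(1/3) = 34.34 mm.
Area ratio A_h/A_s = d_o²(1−k²)/d_s² = (1−k²)/(1−k⁴)^(2/3) = 0.7936.
Mass saving = 1 − 0.7936 = 20.6 %.

20.6 %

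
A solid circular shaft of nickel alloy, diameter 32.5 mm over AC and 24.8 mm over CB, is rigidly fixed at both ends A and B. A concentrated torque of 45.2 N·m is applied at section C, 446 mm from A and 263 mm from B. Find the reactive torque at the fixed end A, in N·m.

28.7 N·m

Compatibility: T_A·a/J_AC = T_B·b/J_CB with T_A + T_B = T₀.
J_AC = 1.10×10^-7 m⁴, J_CB = 3.71×10^-8 m⁴, so T_A = T₀·(J_AC/a)/((J_AC/a)+(J_CB/b)) = 28.70 N·m, T_B = 16.50 N·m.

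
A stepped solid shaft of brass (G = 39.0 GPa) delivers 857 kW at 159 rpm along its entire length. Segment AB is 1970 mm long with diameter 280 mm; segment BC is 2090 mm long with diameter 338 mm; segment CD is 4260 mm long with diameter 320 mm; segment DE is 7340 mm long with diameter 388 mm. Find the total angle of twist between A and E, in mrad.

ω = 2π·159/60 = 16.65 rad/s, so T = P/ω = 857×10³ / 16.65 = 51470 N·m.
J_AB = π(0.280)⁴/32 = 6.03×10^-4 m⁴; J_BC = π(0.338)⁴/32 = 1.28×10^-3 m⁴; J_CD = π(0.320)⁴/32 = 1.03×10^-3 m⁴; J_DE = π(0.388)⁴/32 = 2.22×10^-3 m⁴.
θ = (T/G)·Σ L_i/J_i = (51470/39.0×10⁹)·(1.97/6.03×10^-4 + 2.09/1.28×10^-3 + 4.26/1.03×10^-3 + 7.34/2.22×10^-3) = 0.01628 rad.

16.3 mrad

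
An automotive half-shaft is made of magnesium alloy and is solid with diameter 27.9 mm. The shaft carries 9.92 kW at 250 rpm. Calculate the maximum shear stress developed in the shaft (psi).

ω = 2π·250/60 = 26.18 rad/s, so T = P/ω = 9.92×10³ / 26.18 = 378.9 N·m.
J = πd⁴/32 = π(0.0279)⁴/32 = 5.949×10^-8 m⁴.
τ_max = T·r/J = 378.9 × 0.0139 / 5.949×10^-8 = 8.886×10^7 Pa.

12900 psi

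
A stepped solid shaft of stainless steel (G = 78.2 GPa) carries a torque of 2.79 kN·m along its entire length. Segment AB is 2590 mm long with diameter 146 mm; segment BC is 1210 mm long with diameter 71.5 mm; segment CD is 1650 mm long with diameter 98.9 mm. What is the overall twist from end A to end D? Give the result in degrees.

1.44°

J_AB = π(0.146)⁴/32 = 4.46×10^-5 m⁴; J_BC = π(0.0715)⁴/32 = 2.57×10^-6 m⁴; J_CD = π(0.0989)⁴/32 = 9.39×10^-6 m⁴.
θ = (T/G)·Σ L_i/J_i = (2790/78.2×10⁹)·(2.59/4.46×10^-5 + 1.21/2.57×10^-6 + 1.65/9.39×10^-6) = 0.02516 rad.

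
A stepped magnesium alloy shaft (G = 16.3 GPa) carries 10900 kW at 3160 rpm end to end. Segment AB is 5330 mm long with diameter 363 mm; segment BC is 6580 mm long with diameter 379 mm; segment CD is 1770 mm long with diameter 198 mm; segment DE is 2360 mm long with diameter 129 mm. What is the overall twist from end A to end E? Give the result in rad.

ω = 2π·3160/60 = 330.9 rad/s, so T = P/ω = 10900×10³ / 330.9 = 32940 N·m.
J_AB = π(0.363)⁴/32 = 1.70×10^-3 m⁴; J_BC = π(0.379)⁴/32 = 2.03×10^-3 m⁴; J_CD = π(0.198)⁴/32 = 1.51×10^-4 m⁴; J_DE = π(0.129)⁴/32 = 2.72×10^-5 m⁴.
θ = (T/G)·Σ L_i/J_i = (32940/16.3×10⁹)·(5.33/1.70×10^-3 + 6.58/2.03×10^-3 + 1.77/1.51×10^-4 + 2.36/2.72×10^-5) = 0.2120 rad.

0.212 rad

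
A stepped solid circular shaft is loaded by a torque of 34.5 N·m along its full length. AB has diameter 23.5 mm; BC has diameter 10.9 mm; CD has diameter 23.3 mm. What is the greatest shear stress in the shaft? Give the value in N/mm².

136 N/mm²

Under the same torque, τ_max = 16T/(πd³) is largest where d is smallest — segment BC (d = 10.9 mm).
τ_max = 16·34.50/(π·(0.0109)³) = 1.357×10^8 Pa.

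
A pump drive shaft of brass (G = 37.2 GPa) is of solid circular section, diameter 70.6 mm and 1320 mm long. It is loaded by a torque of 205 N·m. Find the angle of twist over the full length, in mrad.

J = πd⁴/32 = π(0.0706)⁴/32 = 2.439×10^-6 m⁴.
θ = T·L/(G·J) = 205.0 × 1.32 / (37.2×10⁹ × 2.439×10^-6) = 2.982×10^-3 rad.

2.98 mrad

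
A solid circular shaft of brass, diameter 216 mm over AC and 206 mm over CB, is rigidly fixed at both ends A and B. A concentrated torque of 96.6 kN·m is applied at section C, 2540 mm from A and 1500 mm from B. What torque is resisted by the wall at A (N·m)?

Compatibility: T_A·a/J_AC = T_B·b/J_CB with T_A + T_B = T₀.
J_AC = 2.14×10^-4 m⁴, J_CB = 1.77×10^-4 m⁴, so T_A = T₀·(J_AC/a)/((J_AC/a)+(J_CB/b)) = 40240 N·m, T_B = 56360 N·m.

40200 N·m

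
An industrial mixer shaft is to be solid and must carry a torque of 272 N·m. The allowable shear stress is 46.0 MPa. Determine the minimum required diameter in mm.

31.1 mm

For a solid shaft τ_max = 16T/(πd³), so d = (16T/(π τ_allow))^(1/3) = (16·272.0/(π·4.60×10^7))^(1/3) = 0.03111 m.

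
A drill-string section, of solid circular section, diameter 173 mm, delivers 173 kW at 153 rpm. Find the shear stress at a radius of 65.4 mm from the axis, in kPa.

8030 kPa

ω = 2π·153/60 = 16.02 rad/s, so T = P/ω = 173×10³ / 16.02 = 10800 N·m.
J = πd⁴/32 = π(0.173)⁴/32 = 8.794×10^-5 m⁴.
Shear stress varies linearly with radius: τ = T·r/J = 10800 × 0.0654 / 8.794×10^-5 = 8.030×10^6 Pa.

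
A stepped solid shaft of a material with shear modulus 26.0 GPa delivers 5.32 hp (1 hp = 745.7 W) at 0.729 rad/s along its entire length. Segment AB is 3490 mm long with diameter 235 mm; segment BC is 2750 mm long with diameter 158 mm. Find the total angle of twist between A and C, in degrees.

0.679°

ω = 0.729 rad/s, so T = P/ω = 5.32×745.7 / 0.7290 = 5442 N·m.
J_AB = π(0.235)⁴/32 = 2.99×10^-4 m⁴; J_BC = π(0.158)⁴/32 = 6.12×10^-5 m⁴.
θ = (T/G)·Σ L_i/J_i = (5442/26.0×10⁹)·(3.49/2.99×10^-4 + 2.75/6.12×10^-5) = 0.01185 rad.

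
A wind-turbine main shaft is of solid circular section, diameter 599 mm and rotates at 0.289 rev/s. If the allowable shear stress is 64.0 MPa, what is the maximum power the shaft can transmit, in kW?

4900 kW

J = πd⁴/32 = π(0.599)⁴/32 = 0.01264 m⁴.
T_max = τ_allow·J/r = 6.40×10^7 × 0.01264 / 0.299 = 2.701e6 N·m.
ω = 2π·0.289 = 1.816 rad/s, so P_max = T_max·ω = 4.904×10^6 W.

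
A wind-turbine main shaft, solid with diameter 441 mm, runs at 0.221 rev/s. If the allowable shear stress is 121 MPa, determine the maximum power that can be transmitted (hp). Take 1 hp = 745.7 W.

3790 hp

J = πd⁴/32 = π(0.441)⁴/32 = 3.713×10^-3 m⁴.
T_max = τ_allow·J/r = 1.21×10^8 × 3.713×10^-3 / 0.221 = 2.038e6 N·m.
ω = 2π·0.221 = 1.389 rad/s, so P_max = T_max·ω = 2.829×10^6 W.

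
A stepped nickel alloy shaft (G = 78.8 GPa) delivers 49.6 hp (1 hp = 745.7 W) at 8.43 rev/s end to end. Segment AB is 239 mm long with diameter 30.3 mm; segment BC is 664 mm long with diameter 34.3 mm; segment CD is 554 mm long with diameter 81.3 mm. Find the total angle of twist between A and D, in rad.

0.0700 rad

ω = 2π·8.43 = 52.97 rad/s, so T = P/ω = 49.6×745.7 / 52.97 = 698.3 N·m.
J_AB = π(0.0303)⁴/32 = 8.28×10^-8 m⁴; J_BC = π(0.0343)⁴/32 = 1.36×10^-7 m⁴; J_CD = π(0.0813)⁴/32 = 4.29×10^-6 m⁴.
θ = (T/G)·Σ L_i/J_i = (698.3/78.8×10⁹)·(0.239/8.28×10^-8 + 0.664/1.36×10^-7 + 0.554/4.29×10^-6) = 0.07004 rad.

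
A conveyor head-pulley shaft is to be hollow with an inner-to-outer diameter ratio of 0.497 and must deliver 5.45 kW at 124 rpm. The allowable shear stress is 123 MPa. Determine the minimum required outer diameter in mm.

26.5 mm

ω = 2π·124/60 = 12.99 rad/s, so T = P/ω = 5.45×10³ / 12.99 = 419.7 N·m.
For a hollow shaft with d_i/d_o = 0.497: τ_max = 16T/(π d_o³ (1−k⁴)), so d_o = [16T/(π τ_allow (1−k⁴))]^(1/3) = [16·419.7/(π·1.23×10^8·0.9390)]^(1/3) = 0.02645 m.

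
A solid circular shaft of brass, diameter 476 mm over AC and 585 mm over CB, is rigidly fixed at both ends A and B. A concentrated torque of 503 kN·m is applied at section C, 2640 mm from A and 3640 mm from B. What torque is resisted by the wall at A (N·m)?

Compatibility: T_A·a/J_AC = T_B·b/J_CB with T_A + T_B = T₀.
J_AC = 5.04×10^-3 m⁴, J_CB = 0.0115 m⁴, so T_A = T₀·(J_AC/a)/((J_AC/a)+(J_CB/b)) = 189500 N·m, T_B = 313500 N·m.

189000 N·m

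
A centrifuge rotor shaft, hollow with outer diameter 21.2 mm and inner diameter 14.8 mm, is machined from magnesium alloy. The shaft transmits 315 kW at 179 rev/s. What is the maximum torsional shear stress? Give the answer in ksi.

28.5 ksi

ω = 2π·179 = 1125 rad/s, so T = P/ω = 315×10³ / 1125 = 280.1 N·m.
J = π(d_o⁴ − d_i⁴)/32 = π(0.0212⁴ − 0.0148⁴)/32 = 1.512×10^-8 m⁴.
τ_max = T·r/J = 280.1 × 0.0106 / 1.512×10^-8 = 1.963×10^8 Pa.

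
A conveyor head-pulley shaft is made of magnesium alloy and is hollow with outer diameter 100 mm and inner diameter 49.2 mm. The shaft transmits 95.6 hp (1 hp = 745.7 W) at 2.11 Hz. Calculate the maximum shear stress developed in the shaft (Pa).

2.91e7 Pa

ω = 2π·2.11 = 13.26 rad/s, so T = P/ω = 95.6×745.7 / 13.26 = 5377 N·m.
J = π(d_o⁴ − d_i⁴)/32 = π(0.100⁴ − 0.0492⁴)/32 = 9.242×10^-6 m⁴.
τ_max = T·r/J = 5377 × 0.0500 / 9.242×10^-6 = 2.909×10^7 Pa.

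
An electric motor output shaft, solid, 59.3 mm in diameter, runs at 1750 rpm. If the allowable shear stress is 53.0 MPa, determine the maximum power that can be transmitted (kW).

J = πd⁴/32 = π(0.0593)⁴/32 = 1.214×10^-6 m⁴.
T_max = τ_allow·J/r = 5.30×10^7 × 1.214×10^-6 / 0.0296 = 2170 N·m.
ω = 2π·1750/60 = 183.3 rad/s, so P_max = T_max·ω = 3.977×10^5 W.

398 kW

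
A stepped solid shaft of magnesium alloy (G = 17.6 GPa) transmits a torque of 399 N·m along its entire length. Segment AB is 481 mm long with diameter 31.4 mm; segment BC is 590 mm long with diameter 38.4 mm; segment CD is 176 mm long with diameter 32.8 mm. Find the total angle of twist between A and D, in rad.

J_AB = π(0.0314)⁴/32 = 9.54×10^-8 m⁴; J_BC = π(0.0384)⁴/32 = 2.13×10^-7 m⁴; J_CD = π(0.0328)⁴/32 = 1.14×10^-7 m⁴.
θ = (T/G)·Σ L_i/J_i = (399.0/17.6×10⁹)·(0.481/9.54×10^-8 + 0.590/2.13×10^-7 + 0.176/1.14×10^-7) = 0.2120 rad.

0.212 rad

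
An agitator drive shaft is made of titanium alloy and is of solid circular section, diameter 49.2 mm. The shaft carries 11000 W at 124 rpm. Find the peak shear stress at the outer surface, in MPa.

36.2 MPa

ω = 2π·124/60 = 12.99 rad/s, so T = P/ω = 11000 / 12.99 = 847.1 N·m.
J = πd⁴/32 = π(0.0492)⁴/32 = 5.753×10^-7 m⁴.
τ_max = T·r/J = 847.1 × 0.0246 / 5.753×10^-7 = 3.623×10^7 Pa.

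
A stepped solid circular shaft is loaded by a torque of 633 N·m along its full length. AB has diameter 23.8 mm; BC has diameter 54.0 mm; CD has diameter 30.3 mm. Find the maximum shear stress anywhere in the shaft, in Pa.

Under the same torque, τ_max = 16T/(πd³) is largest where d is smallest — segment AB (d = 23.8 mm).
τ_max = 16·633.0/(π·(0.0238)³) = 2.391×10^8 Pa.

2.39e8 Pa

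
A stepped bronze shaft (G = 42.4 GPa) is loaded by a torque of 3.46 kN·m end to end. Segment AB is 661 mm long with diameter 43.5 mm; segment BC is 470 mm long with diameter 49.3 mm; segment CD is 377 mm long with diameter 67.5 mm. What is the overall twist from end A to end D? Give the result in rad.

J_AB = π(0.0435)⁴/32 = 3.52×10^-7 m⁴; J_BC = π(0.0493)⁴/32 = 5.80×10^-7 m⁴; J_CD = π(0.0675)⁴/32 = 2.04×10^-6 m⁴.
θ = (T/G)·Σ L_i/J_i = (3460/42.4×10⁹)·(0.661/3.52×10^-7 + 0.470/5.80×10^-7 + 0.377/2.04×10^-6) = 0.2347 rad.

0.235 rad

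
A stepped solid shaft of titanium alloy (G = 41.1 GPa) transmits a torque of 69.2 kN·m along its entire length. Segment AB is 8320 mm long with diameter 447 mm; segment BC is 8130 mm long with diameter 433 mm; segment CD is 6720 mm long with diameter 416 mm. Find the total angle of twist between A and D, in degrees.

J_AB = π(0.447)⁴/32 = 3.92×10^-3 m⁴; J_BC = π(0.433)⁴/32 = 3.45×10^-3 m⁴; J_CD = π(0.416)⁴/32 = 2.94×10^-3 m⁴.
θ = (T/G)·Σ L_i/J_i = (69200/41.1×10⁹)·(8.32/3.92×10^-3 + 8.13/3.45×10^-3 + 6.72/2.94×10^-3) = 0.01139 rad.

0.653°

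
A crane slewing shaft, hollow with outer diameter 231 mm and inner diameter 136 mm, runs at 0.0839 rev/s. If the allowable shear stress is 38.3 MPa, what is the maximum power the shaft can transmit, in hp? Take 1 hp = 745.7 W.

J = π(d_o⁴ − d_i⁴)/32 = π(0.231⁴ − 0.136⁴)/32 = 2.460×10^-4 m⁴.
T_max = τ_allow·J/r = 3.83×10^7 × 2.460×10^-4 / 0.116 = 81560 N·m.
ω = 2π·0.0839 = 0.5272 rad/s, so P_max = T_max·ω = 4.299×10^4 W.

57.7 hp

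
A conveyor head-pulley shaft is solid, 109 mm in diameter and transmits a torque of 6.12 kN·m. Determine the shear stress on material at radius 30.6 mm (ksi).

1.96 ksi

J = πd⁴/32 = π(0.109)⁴/32 = 1.386×10^-5 m⁴.
Shear stress varies linearly with radius: τ = T·r/J = 6120 × 0.0306 / 1.386×10^-5 = 1.351×10^7 Pa.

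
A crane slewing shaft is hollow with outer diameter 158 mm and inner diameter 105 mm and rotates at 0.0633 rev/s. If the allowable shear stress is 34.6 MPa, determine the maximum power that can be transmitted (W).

J = π(d_o⁴ − d_i⁴)/32 = π(0.158⁴ − 0.105⁴)/32 = 4.925×10^-5 m⁴.
T_max = τ_allow·J/r = 3.46×10^7 × 4.925×10^-5 / 0.0790 = 21570 N·m.
ω = 2π·0.0633 = 0.3977 rad/s, so P_max = T_max·ω = 8579 W.

8580 W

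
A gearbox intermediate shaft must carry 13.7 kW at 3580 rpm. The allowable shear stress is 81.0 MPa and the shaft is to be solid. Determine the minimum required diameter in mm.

13.2 mm

ω = 2π·3580/60 = 374.9 rad/s, so T = P/ω = 13.7×10³ / 374.9 = 36.54 N·m.
For a solid shaft τ_max = 16T/(πd³), so d = (16T/(π τ_allow))^(1/3) = (16·36.54/(π·8.10×10^7))^(1/3) = 0.01320 m.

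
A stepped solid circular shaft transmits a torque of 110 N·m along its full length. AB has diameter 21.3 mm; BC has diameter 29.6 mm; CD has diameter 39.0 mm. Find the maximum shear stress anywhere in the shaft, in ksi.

Under the same torque, τ_max = 16T/(πd³) is largest where d is smallest — segment AB (d = 21.3 mm).
τ_max = 16·110.0/(π·(0.0213)³) = 5.797×10^7 Pa.

8.41 ksi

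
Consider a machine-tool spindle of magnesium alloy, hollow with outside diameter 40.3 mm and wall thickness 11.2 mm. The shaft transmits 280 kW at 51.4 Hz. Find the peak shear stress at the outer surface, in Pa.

7.02e7 Pa

ω = 2π·51.4 = 323.0 rad/s, so T = P/ω = 280×10³ / 323.0 = 867.0 N·m.
J = π(d_o⁴ − d_i⁴)/32 = π(0.0403⁴ − 0.0179⁴)/32 = 2.489×10^-7 m⁴.
τ_max = T·r/J = 867.0 × 0.0201 / 2.489×10^-7 = 7.020×10^7 Pa.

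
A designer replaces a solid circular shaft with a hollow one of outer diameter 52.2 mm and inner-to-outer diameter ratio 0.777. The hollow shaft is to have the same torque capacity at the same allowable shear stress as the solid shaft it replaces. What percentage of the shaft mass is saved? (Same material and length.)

Equal τ_max and T ⇒ the solid shaft needs d_s³ = d_o³(1−k⁴), so d_s = 52.2·(1−0.777⁴)^(1/3) = 44.88 mm.
Area ratio A_h/A_s = d_o²(1−k²)/d_s² = (1−k²)/(1−k⁴)^(2/3) = 0.5361.
Mass saving = 1 − 0.5361 = 46.4 %.

46.4 %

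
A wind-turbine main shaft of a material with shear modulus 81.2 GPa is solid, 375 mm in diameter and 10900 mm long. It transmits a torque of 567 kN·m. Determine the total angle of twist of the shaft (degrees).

J = πd⁴/32 = π(0.375)⁴/32 = 1.941×10^-3 m⁴.
θ = T·L/(G·J) = 567000 × 10.9 / (81.2×10⁹ × 1.941×10^-3) = 0.03920 rad.

2.25°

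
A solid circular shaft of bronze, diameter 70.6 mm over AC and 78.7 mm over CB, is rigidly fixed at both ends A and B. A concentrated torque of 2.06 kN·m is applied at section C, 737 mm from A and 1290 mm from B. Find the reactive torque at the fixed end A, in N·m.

Compatibility: T_A·a/J_AC = T_B·b/J_CB with T_A + T_B = T₀.
J_AC = 2.44×10^-6 m⁴, J_CB = 3.77×10^-6 m⁴, so T_A = T₀·(J_AC/a)/((J_AC/a)+(J_CB/b)) = 1094 N·m, T_B = 965.5 N·m.

1090 N·m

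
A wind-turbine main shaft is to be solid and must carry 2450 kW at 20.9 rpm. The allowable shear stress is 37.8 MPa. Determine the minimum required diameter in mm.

ω = 2π·20.9/60 = 2.189 rad/s, so T = P/ω = 2450×10³ / 2.189 = 1.119e6 N·m.
For a solid shaft τ_max = 16T/(πd³), so d = (16T/(π τ_allow))^(1/3) = (16·1.119e6/(π·3.78×10^7))^(1/3) = 0.5323 m.

532 mm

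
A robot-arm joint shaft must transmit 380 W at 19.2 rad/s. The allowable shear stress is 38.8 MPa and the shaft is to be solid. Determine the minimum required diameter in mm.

13.7 mm

ω = 19.2 rad/s, so T = P/ω = 380 / 19.20 = 19.79 N·m.
For a solid shaft τ_max = 16T/(πd³), so d = (16T/(π τ_allow))^(1/3) = (16·19.79/(π·3.88×10^7))^(1/3) = 0.01375 m.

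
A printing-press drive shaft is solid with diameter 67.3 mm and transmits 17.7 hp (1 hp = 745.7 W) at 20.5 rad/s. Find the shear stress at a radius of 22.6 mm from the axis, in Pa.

7.22e6 Pa

ω = 20.5 rad/s, so T = P/ω = 17.7×745.7 / 20.50 = 643.8 N·m.
J = πd⁴/32 = π(0.0673)⁴/32 = 2.014×10^-6 m⁴.
Shear stress varies linearly with radius: τ = T·r/J = 643.8 × 0.0226 / 2.014×10^-6 = 7.225×10^6 Pa.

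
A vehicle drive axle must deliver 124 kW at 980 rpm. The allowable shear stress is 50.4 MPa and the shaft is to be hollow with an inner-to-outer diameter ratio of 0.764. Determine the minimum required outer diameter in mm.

57.0 mm

ω = 2π·980/60 = 102.6 rad/s, so T = P/ω = 124×10³ / 102.6 = 1208 N·m.
For a hollow shaft with d_i/d_o = 0.764: τ_max = 16T/(π d_o³ (1−k⁴)), so d_o = [16T/(π τ_allow (1−k⁴))]^(1/3) = [16·1208/(π·5.04×10^7·0.6593)]^(1/3) = 0.05700 m.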